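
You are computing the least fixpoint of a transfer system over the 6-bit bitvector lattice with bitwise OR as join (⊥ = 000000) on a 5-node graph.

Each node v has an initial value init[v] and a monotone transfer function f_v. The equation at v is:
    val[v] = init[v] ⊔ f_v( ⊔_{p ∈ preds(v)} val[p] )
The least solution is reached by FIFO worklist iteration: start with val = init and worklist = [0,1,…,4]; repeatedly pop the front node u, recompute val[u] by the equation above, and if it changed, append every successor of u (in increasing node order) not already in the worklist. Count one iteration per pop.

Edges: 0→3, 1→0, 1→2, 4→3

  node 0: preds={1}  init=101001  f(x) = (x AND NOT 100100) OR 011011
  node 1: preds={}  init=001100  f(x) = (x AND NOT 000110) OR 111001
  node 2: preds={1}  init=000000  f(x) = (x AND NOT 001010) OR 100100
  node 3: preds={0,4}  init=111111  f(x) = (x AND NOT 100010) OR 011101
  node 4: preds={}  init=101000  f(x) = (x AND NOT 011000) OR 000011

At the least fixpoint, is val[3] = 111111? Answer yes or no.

yes

Trace (7 dequeues):
  [1] u=0 | in 001100 | out 111011 | prev 101001 | push {}
  [2] u=1 | in 000000 | out 111101 | prev 001100 | push {0}
  [3] u=2 | in 111101 | out 110101 | prev 000000 | push {}
  [4] u=3 | in 111011 | out 111111 | ==
  [5] u=4 | in 000000 | out 101011 | prev 101000 | push {3}
  [6] u=0 | in 111101 | out 111011 | ==
  [7] u=3 | in 111011 | out 111111 | ==

Converged values:
  [0] 111011
  [1] 111101
  [2] 110101
  [3] 111111
  [4] 101011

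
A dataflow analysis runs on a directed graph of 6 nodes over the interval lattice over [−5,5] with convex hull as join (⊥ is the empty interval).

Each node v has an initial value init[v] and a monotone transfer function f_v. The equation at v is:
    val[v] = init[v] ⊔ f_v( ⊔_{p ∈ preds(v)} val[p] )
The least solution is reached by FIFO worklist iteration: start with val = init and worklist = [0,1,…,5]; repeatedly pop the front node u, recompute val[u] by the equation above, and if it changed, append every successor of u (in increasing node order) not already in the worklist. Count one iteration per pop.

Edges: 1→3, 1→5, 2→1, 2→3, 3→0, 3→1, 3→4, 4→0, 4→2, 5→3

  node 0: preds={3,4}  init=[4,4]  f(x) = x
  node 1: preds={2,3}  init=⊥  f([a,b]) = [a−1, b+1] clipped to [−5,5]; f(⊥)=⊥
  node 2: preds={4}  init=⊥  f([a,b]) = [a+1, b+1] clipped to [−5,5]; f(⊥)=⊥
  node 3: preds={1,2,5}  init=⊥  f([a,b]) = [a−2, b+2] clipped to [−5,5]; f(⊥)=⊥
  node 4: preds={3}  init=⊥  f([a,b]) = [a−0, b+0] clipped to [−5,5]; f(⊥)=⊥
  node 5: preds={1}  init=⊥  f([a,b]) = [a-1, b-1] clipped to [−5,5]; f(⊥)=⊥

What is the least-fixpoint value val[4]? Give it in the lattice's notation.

⊥

Worklist (6 pops):
  #1 pop 0: in=⊥ → [4,4] (no change)
  #2 pop 1: in=⊥ → ⊥ (no change)
  #3 pop 2: in=⊥ → ⊥ (no change)
  #4 pop 3: in=⊥ → ⊥ (no change)
  #5 pop 4: in=⊥ → ⊥ (no change)
  #6 pop 5: in=⊥ → ⊥ (no change)

Fixpoint:
  val[0] = [4,4]
  val[1] = ⊥
  val[2] = ⊥
  val[3] = ⊥
  val[4] = ⊥
  val[5] = ⊥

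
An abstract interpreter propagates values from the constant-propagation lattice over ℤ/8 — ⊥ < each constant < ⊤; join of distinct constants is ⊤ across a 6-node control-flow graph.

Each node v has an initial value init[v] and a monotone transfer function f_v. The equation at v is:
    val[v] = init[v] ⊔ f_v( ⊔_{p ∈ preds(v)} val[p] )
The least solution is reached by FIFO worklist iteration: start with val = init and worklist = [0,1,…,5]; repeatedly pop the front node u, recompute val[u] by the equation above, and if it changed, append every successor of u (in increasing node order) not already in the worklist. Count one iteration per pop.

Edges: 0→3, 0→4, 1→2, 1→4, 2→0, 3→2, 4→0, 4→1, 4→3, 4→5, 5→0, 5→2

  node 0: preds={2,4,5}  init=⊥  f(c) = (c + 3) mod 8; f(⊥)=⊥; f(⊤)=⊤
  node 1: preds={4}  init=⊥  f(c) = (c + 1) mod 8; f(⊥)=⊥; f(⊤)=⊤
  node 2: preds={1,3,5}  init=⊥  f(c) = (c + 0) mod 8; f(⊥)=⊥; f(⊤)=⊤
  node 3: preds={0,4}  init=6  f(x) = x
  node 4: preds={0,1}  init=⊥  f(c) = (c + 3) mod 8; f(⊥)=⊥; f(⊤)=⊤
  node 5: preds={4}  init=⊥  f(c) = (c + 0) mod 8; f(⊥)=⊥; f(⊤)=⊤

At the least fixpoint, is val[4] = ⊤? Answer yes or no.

Iteration log — 23 steps:
  step 1. node 0  ⊔preds=⊥  new=⊥  stable
  step 2. node 1  ⊔preds=⊥  new=⊥  stable
  step 3. node 2  ⊔preds=6  new=6  old=⊥  +wl: 0
  step 4. node 3  ⊔preds=⊥  new=6  stable
  step 5. node 4  ⊔preds=⊥  new=⊥  stable
  step 6. node 5  ⊔preds=⊥  new=⊥  stable
  step 7. node 0  ⊔preds=6  new=1  old=⊥  +wl: 3,4
  step 8. node 3  ⊔preds=1  new=⊤  old=6  +wl: 2
  step 9. node 4  ⊔preds=1  new=4  old=⊥  +wl: 0,1,3,5
  step 10. node 2  ⊔preds=⊤  new=⊤  old=6  +wl: 
  step 11. node 0  ⊔preds=⊤  new=⊤  old=1  +wl: 4
  step 12. node 1  ⊔preds=4  new=5  old=⊥  +wl: 2
  step 13. node 3  ⊔preds=⊤  new=⊤  stable
  step 14. node 5  ⊔preds=4  new=4  old=⊥  +wl: 0
  step 15. node 4  ⊔preds=⊤  new=⊤  old=4  +wl: 1,3,5
  step 16. node 2  ⊔preds=⊤  new=⊤  stable
  step 17. node 0  ⊔preds=⊤  new=⊤  stable
  step 18. node 1  ⊔preds=⊤  new=⊤  old=5  +wl: 2,4
  step 19. node 3  ⊔preds=⊤  new=⊤  stable
  step 20. node 5  ⊔preds=⊤  new=⊤  old=4  +wl: 0
  step 21. node 2  ⊔preds=⊤  new=⊤  stable
  step 22. node 4  ⊔preds=⊤  new=⊤  stable
  step 23. node 0  ⊔preds=⊤  new=⊤  stable

Least fixpoint reached:
  node 0: ⊤
  node 1: ⊤
  node 2: ⊤
  node 3: ⊤
  node 4: ⊤
  node 5: ⊤

yes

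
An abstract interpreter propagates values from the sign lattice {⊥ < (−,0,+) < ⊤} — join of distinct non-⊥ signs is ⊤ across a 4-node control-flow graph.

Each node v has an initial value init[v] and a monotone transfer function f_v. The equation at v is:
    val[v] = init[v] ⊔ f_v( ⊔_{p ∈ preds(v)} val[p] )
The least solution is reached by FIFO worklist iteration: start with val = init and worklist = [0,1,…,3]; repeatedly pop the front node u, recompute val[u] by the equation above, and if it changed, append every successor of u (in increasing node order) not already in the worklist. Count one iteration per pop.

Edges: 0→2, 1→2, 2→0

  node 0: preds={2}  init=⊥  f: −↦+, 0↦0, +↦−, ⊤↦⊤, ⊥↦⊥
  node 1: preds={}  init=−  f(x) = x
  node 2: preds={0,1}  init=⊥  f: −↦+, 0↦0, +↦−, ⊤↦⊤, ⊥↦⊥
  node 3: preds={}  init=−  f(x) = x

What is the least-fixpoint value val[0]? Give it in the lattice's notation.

−

Worklist (6 pops):
  #1 pop 0: in=⊥ → ⊥ (no change)
  #2 pop 1: in=⊥ → − (no change)
  #3 pop 2: in=− → + (was ⊥); enqueue [0]
  #4 pop 3: in=⊥ → − (no change)
  #5 pop 0: in=+ → − (was ⊥); enqueue [2]
  #6 pop 2: in=− → + (no change)

Fixpoint:
  val[0] = −
  val[1] = −
  val[2] = +
  val[3] = −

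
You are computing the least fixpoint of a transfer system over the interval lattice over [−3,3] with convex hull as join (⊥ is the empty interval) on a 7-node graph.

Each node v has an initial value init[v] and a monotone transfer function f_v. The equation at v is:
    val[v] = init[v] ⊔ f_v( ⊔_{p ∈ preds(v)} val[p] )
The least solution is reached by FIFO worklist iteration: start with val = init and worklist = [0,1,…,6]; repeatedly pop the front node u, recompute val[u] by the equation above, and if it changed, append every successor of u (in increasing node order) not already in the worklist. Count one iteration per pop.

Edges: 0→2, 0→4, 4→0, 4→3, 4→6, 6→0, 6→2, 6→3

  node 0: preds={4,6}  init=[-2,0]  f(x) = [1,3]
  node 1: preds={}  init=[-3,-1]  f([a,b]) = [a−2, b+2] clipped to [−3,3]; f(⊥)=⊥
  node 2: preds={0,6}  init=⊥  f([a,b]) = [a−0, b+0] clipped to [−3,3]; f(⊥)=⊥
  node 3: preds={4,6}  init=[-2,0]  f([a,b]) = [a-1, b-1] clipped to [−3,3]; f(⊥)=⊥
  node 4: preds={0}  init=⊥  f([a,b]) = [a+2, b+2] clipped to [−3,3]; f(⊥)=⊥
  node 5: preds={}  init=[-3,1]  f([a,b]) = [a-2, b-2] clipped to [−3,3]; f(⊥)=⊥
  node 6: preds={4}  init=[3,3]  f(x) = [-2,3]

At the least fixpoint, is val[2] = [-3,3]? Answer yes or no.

Iteration log — 10 steps:
  step 1. node 0  ⊔preds=[3,3]  new=[-2,3]  old=[-2,0]  +wl: 
  step 2. node 1  ⊔preds=⊥  new=[-3,-1]  stable
  step 3. node 2  ⊔preds=[-2,3]  new=[-2,3]  old=⊥  +wl: 
  step 4. node 3  ⊔preds=[3,3]  new=[-2,2]  old=[-2,0]  +wl: 
  step 5. node 4  ⊔preds=[-2,3]  new=[0,3]  old=⊥  +wl: 0,3
  step 6. node 5  ⊔preds=⊥  new=[-3,1]  stable
  step 7. node 6  ⊔preds=[0,3]  new=[-2,3]  old=[3,3]  +wl: 2
  step 8. node 0  ⊔preds=[-2,3]  new=[-2,3]  stable
  step 9. node 3  ⊔preds=[-2,3]  new=[-3,2]  old=[-2,2]  +wl: 
  step 10. node 2  ⊔preds=[-2,3]  new=[-2,3]  stable

Least fixpoint reached:
  node 0: [-2,3]
  node 1: [-3,-1]
  node 2: [-2,3]
  node 3: [-3,2]
  node 4: [0,3]
  node 5: [-3,1]
  node 6: [-2,3]

no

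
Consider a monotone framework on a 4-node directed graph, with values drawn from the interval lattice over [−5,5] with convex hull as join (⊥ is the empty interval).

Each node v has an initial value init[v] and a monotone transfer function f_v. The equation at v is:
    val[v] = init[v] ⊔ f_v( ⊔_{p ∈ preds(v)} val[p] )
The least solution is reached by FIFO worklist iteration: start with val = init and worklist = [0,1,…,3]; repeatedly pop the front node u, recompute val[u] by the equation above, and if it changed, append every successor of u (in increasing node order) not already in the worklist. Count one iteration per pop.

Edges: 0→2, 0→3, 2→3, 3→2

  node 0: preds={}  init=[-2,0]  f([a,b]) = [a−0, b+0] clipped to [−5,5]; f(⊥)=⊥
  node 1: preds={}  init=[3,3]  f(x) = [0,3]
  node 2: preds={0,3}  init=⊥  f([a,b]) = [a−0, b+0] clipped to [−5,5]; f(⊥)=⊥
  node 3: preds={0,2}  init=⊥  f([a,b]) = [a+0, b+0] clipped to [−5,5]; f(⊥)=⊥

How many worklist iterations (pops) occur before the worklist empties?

5

Worklist (5 pops):
  #1 pop 0: in=⊥ → [-2,0] (no change)
  #2 pop 1: in=⊥ → [0,3] (was [3,3]); enqueue []
  #3 pop 2: in=[-2,0] → [-2,0] (was ⊥); enqueue []
  #4 pop 3: in=[-2,0] → [-2,0] (was ⊥); enqueue [2]
  #5 pop 2: in=[-2,0] → [-2,0] (no change)

Fixpoint:
  val[0] = [-2,0]
  val[1] = [0,3]
  val[2] = [-2,0]
  val[3] = [-2,0]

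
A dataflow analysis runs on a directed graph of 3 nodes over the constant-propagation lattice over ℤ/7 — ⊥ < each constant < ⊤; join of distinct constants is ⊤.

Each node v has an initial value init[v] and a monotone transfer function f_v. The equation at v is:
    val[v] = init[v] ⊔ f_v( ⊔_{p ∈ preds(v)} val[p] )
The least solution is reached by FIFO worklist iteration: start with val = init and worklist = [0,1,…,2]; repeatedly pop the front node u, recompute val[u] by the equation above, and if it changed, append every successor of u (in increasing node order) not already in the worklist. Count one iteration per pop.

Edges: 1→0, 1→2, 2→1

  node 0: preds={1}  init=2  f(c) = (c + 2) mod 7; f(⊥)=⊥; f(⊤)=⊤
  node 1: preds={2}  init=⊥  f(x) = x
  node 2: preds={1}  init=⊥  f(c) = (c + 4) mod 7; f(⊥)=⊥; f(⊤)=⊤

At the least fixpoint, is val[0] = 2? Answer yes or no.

yes

Worklist (3 pops):
  #1 pop 0: in=⊥ → 2 (no change)
  #2 pop 1: in=⊥ → ⊥ (no change)
  #3 pop 2: in=⊥ → ⊥ (no change)

Fixpoint:
  val[0] = 2
  val[1] = ⊥
  val[2] = ⊥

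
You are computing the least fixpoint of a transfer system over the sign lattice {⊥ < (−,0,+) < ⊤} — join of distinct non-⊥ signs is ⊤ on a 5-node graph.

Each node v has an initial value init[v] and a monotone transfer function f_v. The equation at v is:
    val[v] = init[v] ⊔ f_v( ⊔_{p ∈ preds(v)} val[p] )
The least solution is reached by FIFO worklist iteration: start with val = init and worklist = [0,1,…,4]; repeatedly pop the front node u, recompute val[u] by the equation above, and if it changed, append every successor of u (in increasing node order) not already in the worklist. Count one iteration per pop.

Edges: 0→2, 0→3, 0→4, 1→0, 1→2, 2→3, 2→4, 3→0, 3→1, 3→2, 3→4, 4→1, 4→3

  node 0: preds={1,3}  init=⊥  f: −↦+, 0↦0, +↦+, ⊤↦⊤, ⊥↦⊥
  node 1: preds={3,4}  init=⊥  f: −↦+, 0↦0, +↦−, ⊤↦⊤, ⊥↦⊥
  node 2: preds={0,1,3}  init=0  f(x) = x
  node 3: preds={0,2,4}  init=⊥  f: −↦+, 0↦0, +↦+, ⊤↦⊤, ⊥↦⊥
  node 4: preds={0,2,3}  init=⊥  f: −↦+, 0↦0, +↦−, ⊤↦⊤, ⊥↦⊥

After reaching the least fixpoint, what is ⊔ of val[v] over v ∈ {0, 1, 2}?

0

Iteration log — 11 steps:
  step 1. node 0  ⊔preds=⊥  new=⊥  stable
  step 2. node 1  ⊔preds=⊥  new=⊥  stable
  step 3. node 2  ⊔preds=⊥  new=0  stable
  step 4. node 3  ⊔preds=0  new=0  old=⊥  +wl: 0,1,2
  step 5. node 4  ⊔preds=0  new=0  old=⊥  +wl: 3
  step 6. node 0  ⊔preds=0  new=0  old=⊥  +wl: 4
  step 7. node 1  ⊔preds=0  new=0  old=⊥  +wl: 0
  step 8. node 2  ⊔preds=0  new=0  stable
  step 9. node 3  ⊔preds=0  new=0  stable
  step 10. node 4  ⊔preds=0  new=0  stable
  step 11. node 0  ⊔preds=0  new=0  stable

Least fixpoint reached:
  node 0: 0
  node 1: 0
  node 2: 0
  node 3: 0
  node 4: 0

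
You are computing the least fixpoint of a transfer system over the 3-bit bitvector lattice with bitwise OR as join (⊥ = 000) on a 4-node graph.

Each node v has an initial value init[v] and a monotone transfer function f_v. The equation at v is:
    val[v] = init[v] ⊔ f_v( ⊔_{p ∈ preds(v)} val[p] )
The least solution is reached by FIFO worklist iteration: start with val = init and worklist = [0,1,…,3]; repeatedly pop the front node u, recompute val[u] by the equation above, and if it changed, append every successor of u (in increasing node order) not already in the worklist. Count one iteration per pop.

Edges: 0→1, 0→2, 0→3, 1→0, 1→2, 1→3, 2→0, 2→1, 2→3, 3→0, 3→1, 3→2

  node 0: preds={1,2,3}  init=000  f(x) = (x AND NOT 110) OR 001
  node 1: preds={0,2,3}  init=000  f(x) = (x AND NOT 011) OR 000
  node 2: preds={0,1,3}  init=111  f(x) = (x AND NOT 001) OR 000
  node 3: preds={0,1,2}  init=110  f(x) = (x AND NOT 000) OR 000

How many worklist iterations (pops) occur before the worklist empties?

7

Worklist (7 pops):
  #1 pop 0: in=111 → 001 (was 000); enqueue []
  #2 pop 1: in=111 → 100 (was 000); enqueue [0]
  #3 pop 2: in=111 → 111 (no change)
  #4 pop 3: in=111 → 111 (was 110); enqueue [1,2]
  #5 pop 0: in=111 → 001 (no change)
  #6 pop 1: in=111 → 100 (no change)
  #7 pop 2: in=111 → 111 (no change)

Fixpoint:
  val[0] = 001
  val[1] = 100
  val[2] = 111
  val[3] = 111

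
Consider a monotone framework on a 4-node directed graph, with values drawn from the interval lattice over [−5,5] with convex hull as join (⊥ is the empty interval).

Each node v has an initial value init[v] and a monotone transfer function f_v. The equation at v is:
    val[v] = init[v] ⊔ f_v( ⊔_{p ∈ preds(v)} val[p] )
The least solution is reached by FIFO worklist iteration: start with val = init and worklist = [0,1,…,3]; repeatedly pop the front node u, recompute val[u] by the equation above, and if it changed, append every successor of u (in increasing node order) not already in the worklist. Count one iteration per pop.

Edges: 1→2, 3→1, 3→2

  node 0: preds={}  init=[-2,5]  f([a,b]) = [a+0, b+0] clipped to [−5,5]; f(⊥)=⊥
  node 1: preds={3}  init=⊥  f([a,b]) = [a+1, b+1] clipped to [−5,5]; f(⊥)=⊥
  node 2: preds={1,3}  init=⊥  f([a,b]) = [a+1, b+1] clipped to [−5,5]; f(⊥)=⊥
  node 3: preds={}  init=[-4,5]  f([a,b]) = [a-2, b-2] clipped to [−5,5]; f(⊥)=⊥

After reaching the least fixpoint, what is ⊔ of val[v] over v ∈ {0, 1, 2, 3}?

Trace (4 dequeues):
  [1] u=0 | in ⊥ | out [-2,5] | ==
  [2] u=1 | in [-4,5] | out [-3,5] | prev ⊥ | push {}
  [3] u=2 | in [-4,5] | out [-3,5] | prev ⊥ | push {}
  [4] u=3 | in ⊥ | out [-4,5] | ==

Converged values:
  [0] [-2,5]
  [1] [-3,5]
  [2] [-3,5]
  [3] [-4,5]

[-4,5]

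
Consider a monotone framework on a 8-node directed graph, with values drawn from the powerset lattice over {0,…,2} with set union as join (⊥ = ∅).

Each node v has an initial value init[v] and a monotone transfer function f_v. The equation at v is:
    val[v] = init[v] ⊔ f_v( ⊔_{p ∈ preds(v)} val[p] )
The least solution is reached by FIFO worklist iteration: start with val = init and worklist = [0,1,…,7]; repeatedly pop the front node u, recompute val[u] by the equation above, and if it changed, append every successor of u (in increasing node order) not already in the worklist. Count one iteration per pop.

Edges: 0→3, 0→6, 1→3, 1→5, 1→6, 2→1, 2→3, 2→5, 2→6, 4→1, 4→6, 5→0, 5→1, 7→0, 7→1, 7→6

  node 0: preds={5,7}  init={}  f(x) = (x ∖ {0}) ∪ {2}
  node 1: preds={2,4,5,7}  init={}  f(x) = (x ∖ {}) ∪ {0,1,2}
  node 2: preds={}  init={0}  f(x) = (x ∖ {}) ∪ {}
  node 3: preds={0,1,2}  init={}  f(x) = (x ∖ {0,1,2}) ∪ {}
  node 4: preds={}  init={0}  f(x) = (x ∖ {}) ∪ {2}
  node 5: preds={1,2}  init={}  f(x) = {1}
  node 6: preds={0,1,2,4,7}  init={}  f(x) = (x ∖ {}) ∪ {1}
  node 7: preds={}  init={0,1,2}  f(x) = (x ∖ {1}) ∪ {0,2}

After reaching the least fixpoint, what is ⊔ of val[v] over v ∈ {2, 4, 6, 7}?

Worklist (10 pops):
  #1 pop 0: in={0,1,2} → {1,2} (was {}); enqueue []
  #2 pop 1: in={0,1,2} → {0,1,2} (was {}); enqueue []
  #3 pop 2: in={} → {0} (no change)
  #4 pop 3: in={0,1,2} → {} (no change)
  #5 pop 4: in={} → {0,2} (was {0}); enqueue [1]
  #6 pop 5: in={0,1,2} → {1} (was {}); enqueue [0]
  #7 pop 6: in={0,1,2} → {0,1,2} (was {}); enqueue []
  #8 pop 7: in={} → {0,1,2} (no change)
  #9 pop 1: in={0,1,2} → {0,1,2} (no change)
  #10 pop 0: in={0,1,2} → {1,2} (no change)

Fixpoint:
  val[0] = {1,2}
  val[1] = {0,1,2}
  val[2] = {0}
  val[3] = {}
  val[4] = {0,2}
  val[5] = {1}
  val[6] = {0,1,2}
  val[7] = {0,1,2}

{0,1,2}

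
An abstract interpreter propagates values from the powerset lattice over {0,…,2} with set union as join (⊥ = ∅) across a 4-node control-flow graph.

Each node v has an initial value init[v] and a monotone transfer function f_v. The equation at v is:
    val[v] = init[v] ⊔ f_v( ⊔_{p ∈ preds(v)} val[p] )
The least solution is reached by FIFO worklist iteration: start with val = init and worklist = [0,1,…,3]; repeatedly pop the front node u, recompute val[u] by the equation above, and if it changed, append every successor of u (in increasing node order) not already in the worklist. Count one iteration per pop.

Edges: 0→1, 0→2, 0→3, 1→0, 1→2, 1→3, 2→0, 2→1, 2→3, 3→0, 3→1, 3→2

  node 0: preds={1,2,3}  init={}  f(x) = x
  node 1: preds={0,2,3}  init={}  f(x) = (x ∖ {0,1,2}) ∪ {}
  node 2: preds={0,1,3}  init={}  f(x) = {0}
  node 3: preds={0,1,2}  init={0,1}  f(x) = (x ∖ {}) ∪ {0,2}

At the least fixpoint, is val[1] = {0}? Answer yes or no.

Iteration log — 8 steps:
  step 1. node 0  ⊔preds={0,1}  new={0,1}  old={}  +wl: 
  step 2. node 1  ⊔preds={0,1}  new={}  stable
  step 3. node 2  ⊔preds={0,1}  new={0}  old={}  +wl: 0,1
  step 4. node 3  ⊔preds={0,1}  new={0,1,2}  old={0,1}  +wl: 2
  step 5. node 0  ⊔preds={0,1,2}  new={0,1,2}  old={0,1}  +wl: 3
  step 6. node 1  ⊔preds={0,1,2}  new={}  stable
  step 7. node 2  ⊔preds={0,1,2}  new={0}  stable
  step 8. node 3  ⊔preds={0,1,2}  new={0,1,2}  stable

Least fixpoint reached:
  node 0: {0,1,2}
  node 1: {}
  node 2: {0}
  node 3: {0,1,2}

no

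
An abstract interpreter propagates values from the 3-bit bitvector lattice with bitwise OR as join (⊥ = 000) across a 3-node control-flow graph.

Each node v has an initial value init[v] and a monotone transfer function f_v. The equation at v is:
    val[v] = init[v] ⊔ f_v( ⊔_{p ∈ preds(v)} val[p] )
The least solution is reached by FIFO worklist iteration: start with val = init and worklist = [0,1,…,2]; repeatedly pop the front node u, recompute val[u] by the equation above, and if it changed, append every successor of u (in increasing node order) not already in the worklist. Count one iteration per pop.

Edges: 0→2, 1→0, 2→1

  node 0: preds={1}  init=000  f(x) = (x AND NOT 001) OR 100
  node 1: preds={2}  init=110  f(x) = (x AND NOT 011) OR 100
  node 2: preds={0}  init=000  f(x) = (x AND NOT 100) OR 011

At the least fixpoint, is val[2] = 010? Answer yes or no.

no

Trace (4 dequeues):
  [1] u=0 | in 110 | out 110 | prev 000 | push {}
  [2] u=1 | in 000 | out 110 | ==
  [3] u=2 | in 110 | out 011 | prev 000 | push {1}
  [4] u=1 | in 011 | out 110 | ==

Converged values:
  [0] 110
  [1] 110
  [2] 011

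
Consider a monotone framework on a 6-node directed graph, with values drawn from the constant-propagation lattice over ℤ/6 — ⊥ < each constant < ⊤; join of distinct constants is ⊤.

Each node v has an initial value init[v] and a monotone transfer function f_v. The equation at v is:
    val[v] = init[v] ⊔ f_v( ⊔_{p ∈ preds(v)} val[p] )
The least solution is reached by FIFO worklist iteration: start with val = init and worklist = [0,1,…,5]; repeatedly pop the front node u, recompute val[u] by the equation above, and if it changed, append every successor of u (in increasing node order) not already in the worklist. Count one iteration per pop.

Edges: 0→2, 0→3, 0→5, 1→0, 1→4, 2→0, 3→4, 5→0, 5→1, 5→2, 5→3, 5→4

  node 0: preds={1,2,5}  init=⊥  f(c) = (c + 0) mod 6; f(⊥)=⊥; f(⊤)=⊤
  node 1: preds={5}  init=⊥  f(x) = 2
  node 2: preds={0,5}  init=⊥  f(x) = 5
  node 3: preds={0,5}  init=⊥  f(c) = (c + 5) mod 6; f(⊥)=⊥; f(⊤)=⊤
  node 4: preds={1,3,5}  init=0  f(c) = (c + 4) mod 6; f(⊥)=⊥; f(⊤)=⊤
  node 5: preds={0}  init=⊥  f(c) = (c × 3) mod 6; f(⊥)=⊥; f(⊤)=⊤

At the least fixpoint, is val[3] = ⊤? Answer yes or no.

Iteration log — 15 steps:
  step 1. node 0  ⊔preds=⊥  new=⊥  stable
  step 2. node 1  ⊔preds=⊥  new=2  old=⊥  +wl: 0
  step 3. node 2  ⊔preds=⊥  new=5  old=⊥  +wl: 
  step 4. node 3  ⊔preds=⊥  new=⊥  stable
  step 5. node 4  ⊔preds=2  new=0  stable
  step 6. node 5  ⊔preds=⊥  new=⊥  stable
  step 7. node 0  ⊔preds=⊤  new=⊤  old=⊥  +wl: 2,3,5
  step 8. node 2  ⊔preds=⊤  new=5  stable
  step 9. node 3  ⊔preds=⊤  new=⊤  old=⊥  +wl: 4
  step 10. node 5  ⊔preds=⊤  new=⊤  old=⊥  +wl: 0,1,2,3
  step 11. node 4  ⊔preds=⊤  new=⊤  old=0  +wl: 
  step 12. node 0  ⊔preds=⊤  new=⊤  stable
  step 13. node 1  ⊔preds=⊤  new=2  stable
  step 14. node 2  ⊔preds=⊤  new=5  stable
  step 15. node 3  ⊔preds=⊤  new=⊤  stable

Least fixpoint reached:
  node 0: ⊤
  node 1: 2
  node 2: 5
  node 3: ⊤
  node 4: ⊤
  node 5: ⊤

yes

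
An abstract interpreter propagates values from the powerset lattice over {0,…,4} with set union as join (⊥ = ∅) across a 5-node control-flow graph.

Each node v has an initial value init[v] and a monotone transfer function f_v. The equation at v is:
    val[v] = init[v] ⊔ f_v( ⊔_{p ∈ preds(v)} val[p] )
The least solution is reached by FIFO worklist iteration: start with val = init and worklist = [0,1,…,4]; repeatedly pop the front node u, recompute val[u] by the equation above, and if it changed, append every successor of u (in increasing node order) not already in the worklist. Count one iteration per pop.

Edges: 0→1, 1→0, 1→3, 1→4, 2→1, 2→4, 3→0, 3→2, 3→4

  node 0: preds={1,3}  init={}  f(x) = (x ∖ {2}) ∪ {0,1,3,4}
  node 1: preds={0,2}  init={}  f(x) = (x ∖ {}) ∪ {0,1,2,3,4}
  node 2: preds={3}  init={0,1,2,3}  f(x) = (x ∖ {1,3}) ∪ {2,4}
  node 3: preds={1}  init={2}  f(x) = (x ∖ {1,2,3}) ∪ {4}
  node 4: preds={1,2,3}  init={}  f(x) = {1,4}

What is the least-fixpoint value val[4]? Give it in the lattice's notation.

Trace (8 dequeues):
  [1] u=0 | in {2} | out {0,1,3,4} | prev {} | push {}
  [2] u=1 | in {0,1,2,3,4} | out {0,1,2,3,4} | prev {} | push {0}
  [3] u=2 | in {2} | out {0,1,2,3,4} | prev {0,1,2,3} | push {1}
  [4] u=3 | in {0,1,2,3,4} | out {0,2,4} | prev {2} | push {2}
  [5] u=4 | in {0,1,2,3,4} | out {1,4} | prev {} | push {}
  [6] u=0 | in {0,1,2,3,4} | out {0,1,3,4} | ==
  [7] u=1 | in {0,1,2,3,4} | out {0,1,2,3,4} | ==
  [8] u=2 | in {0,2,4} | out {0,1,2,3,4} | ==

Converged values:
  [0] {0,1,3,4}
  [1] {0,1,2,3,4}
  [2] {0,1,2,3,4}
  [3] {0,2,4}
  [4] {1,4}

{1,4}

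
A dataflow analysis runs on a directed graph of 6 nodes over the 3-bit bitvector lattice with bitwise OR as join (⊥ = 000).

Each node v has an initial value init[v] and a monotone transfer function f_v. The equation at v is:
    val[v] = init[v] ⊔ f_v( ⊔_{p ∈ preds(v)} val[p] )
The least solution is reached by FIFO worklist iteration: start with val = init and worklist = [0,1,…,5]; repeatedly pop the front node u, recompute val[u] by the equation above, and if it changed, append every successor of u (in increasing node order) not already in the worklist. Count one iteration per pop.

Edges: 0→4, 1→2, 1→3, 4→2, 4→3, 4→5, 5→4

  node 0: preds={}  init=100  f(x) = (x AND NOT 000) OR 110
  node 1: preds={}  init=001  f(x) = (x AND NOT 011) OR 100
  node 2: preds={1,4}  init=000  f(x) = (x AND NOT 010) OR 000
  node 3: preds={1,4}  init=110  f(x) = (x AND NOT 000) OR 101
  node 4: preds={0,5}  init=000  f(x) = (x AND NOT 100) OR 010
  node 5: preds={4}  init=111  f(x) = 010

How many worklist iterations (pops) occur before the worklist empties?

Worklist (8 pops):
  #1 pop 0: in=000 → 110 (was 100); enqueue []
  #2 pop 1: in=000 → 101 (was 001); enqueue []
  #3 pop 2: in=101 → 101 (was 000); enqueue []
  #4 pop 3: in=101 → 111 (was 110); enqueue []
  #5 pop 4: in=111 → 011 (was 000); enqueue [2,3]
  #6 pop 5: in=011 → 111 (no change)
  #7 pop 2: in=111 → 101 (no change)
  #8 pop 3: in=111 → 111 (no change)

Fixpoint:
  val[0] = 110
  val[1] = 101
  val[2] = 101
  val[3] = 111
  val[4] = 011
  val[5] = 111

8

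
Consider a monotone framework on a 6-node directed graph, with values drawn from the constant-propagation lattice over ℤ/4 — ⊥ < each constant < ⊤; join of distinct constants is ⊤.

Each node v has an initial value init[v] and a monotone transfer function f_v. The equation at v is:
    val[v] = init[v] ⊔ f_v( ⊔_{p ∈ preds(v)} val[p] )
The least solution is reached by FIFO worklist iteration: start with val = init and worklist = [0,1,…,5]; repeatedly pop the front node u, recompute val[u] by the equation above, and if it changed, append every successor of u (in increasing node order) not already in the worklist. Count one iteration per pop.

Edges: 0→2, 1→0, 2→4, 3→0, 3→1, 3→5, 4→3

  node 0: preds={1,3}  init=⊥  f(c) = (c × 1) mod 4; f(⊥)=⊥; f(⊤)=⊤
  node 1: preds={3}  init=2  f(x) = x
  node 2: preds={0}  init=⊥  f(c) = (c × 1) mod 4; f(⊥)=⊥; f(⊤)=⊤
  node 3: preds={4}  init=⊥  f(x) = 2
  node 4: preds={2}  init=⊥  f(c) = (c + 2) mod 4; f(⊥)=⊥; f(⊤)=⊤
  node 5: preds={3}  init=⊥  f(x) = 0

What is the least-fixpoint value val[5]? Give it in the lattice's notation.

Iteration log — 9 steps:
  step 1. node 0  ⊔preds=2  new=2  old=⊥  +wl: 
  step 2. node 1  ⊔preds=⊥  new=2  stable
  step 3. node 2  ⊔preds=2  new=2  old=⊥  +wl: 
  step 4. node 3  ⊔preds=⊥  new=2  old=⊥  +wl: 0,1
  step 5. node 4  ⊔preds=2  new=0  old=⊥  +wl: 3
  step 6. node 5  ⊔preds=2  new=0  old=⊥  +wl: 
  step 7. node 0  ⊔preds=2  new=2  stable
  step 8. node 1  ⊔preds=2  new=2  stable
  step 9. node 3  ⊔preds=0  new=2  stable

Least fixpoint reached:
  node 0: 2
  node 1: 2
  node 2: 2
  node 3: 2
  node 4: 0
  node 5: 0

0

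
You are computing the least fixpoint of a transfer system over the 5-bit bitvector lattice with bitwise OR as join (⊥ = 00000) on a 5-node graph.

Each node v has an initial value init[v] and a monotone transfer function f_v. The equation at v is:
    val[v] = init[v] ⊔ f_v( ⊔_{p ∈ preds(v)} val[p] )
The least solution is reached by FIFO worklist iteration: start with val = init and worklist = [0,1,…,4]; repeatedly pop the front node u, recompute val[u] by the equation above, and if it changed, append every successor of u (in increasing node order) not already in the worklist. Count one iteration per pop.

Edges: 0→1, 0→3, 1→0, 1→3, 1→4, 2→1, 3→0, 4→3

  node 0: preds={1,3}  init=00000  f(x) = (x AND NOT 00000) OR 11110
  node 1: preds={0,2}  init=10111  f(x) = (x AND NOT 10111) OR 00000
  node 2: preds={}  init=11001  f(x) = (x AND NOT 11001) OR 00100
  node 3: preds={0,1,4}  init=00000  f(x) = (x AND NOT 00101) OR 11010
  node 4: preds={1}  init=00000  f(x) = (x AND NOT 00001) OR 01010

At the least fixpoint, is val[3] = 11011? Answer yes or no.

Iteration log — 8 steps:
  step 1. node 0  ⊔preds=10111  new=11111  old=00000  +wl: 
  step 2. node 1  ⊔preds=11111  new=11111  old=10111  +wl: 0
  step 3. node 2  ⊔preds=00000  new=11101  old=11001  +wl: 1
  step 4. node 3  ⊔preds=11111  new=11010  old=00000  +wl: 
  step 5. node 4  ⊔preds=11111  new=11110  old=00000  +wl: 3
  step 6. node 0  ⊔preds=11111  new=11111  stable
  step 7. node 1  ⊔preds=11111  new=11111  stable
  step 8. node 3  ⊔preds=11111  new=11010  stable

Least fixpoint reached:
  node 0: 11111
  node 1: 11111
  node 2: 11101
  node 3: 11010
  node 4: 11110

no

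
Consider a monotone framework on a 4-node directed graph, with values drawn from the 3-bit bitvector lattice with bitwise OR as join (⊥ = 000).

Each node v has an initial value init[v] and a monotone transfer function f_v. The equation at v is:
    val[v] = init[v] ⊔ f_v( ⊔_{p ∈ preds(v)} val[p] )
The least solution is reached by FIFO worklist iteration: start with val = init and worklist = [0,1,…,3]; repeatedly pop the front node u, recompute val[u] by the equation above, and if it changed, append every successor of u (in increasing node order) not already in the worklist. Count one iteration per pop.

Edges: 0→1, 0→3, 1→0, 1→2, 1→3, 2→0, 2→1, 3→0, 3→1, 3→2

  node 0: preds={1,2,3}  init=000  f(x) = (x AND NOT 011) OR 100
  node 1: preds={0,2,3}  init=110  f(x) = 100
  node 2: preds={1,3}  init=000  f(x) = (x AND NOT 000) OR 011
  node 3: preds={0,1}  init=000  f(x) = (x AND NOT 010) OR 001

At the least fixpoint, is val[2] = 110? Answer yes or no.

Iteration log — 7 steps:
  step 1. node 0  ⊔preds=110  new=100  old=000  +wl: 
  step 2. node 1  ⊔preds=100  new=110  stable
  step 3. node 2  ⊔preds=110  new=111  old=000  +wl: 0,1
  step 4. node 3  ⊔preds=110  new=101  old=000  +wl: 2
  step 5. node 0  ⊔preds=111  new=100  stable
  step 6. node 1  ⊔preds=111  new=110  stable
  step 7. node 2  ⊔preds=111  new=111  stable

Least fixpoint reached:
  node 0: 100
  node 1: 110
  node 2: 111
  node 3: 101

no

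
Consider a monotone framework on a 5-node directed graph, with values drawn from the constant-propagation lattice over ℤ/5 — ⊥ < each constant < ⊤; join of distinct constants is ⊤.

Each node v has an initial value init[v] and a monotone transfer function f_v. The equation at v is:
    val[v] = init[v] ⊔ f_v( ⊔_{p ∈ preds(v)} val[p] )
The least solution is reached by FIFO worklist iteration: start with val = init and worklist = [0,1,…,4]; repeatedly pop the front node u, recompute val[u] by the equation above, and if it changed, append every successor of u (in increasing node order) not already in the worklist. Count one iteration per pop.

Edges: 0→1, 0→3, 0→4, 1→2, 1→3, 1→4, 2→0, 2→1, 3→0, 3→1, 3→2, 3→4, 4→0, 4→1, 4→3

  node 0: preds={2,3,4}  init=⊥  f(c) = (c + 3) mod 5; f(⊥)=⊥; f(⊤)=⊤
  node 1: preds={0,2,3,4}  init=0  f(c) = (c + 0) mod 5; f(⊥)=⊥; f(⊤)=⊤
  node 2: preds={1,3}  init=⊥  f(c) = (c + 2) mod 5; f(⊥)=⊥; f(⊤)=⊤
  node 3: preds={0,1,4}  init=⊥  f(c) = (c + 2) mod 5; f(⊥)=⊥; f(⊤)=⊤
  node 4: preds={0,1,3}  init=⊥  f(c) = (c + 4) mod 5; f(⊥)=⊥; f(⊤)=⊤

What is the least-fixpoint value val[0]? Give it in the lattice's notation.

Trace (13 dequeues):
  [1] u=0 | in ⊥ | out ⊥ | ==
  [2] u=1 | in ⊥ | out 0 | ==
  [3] u=2 | in 0 | out 2 | prev ⊥ | push {0,1}
  [4] u=3 | in 0 | out 2 | prev ⊥ | push {2}
  [5] u=4 | in ⊤ | out ⊤ | prev ⊥ | push {3}
  [6] u=0 | in ⊤ | out ⊤ | prev ⊥ | push {4}
  [7] u=1 | in ⊤ | out ⊤ | prev 0 | push {}
  [8] u=2 | in ⊤ | out ⊤ | prev 2 | push {0,1}
  [9] u=3 | in ⊤ | out ⊤ | prev 2 | push {2}
  [10] u=4 | in ⊤ | out ⊤ | ==
  [11] u=0 | in ⊤ | out ⊤ | ==
  [12] u=1 | in ⊤ | out ⊤ | ==
  [13] u=2 | in ⊤ | out ⊤ | ==

Converged values:
  [0] ⊤
  [1] ⊤
  [2] ⊤
  [3] ⊤
  [4] ⊤

⊤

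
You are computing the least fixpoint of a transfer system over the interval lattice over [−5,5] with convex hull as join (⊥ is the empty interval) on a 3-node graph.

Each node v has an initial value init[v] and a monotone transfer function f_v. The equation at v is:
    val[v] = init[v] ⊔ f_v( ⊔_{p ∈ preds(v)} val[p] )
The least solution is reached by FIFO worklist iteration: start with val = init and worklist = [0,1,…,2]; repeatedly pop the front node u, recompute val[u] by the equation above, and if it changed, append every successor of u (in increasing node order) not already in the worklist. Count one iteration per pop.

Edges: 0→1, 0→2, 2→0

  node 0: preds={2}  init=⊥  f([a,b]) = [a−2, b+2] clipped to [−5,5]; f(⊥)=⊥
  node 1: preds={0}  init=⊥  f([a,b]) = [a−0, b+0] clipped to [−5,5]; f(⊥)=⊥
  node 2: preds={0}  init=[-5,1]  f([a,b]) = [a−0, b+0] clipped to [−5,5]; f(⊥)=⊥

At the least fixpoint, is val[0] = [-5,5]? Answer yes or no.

yes

Worklist (7 pops):
  #1 pop 0: in=[-5,1] → [-5,3] (was ⊥); enqueue []
  #2 pop 1: in=[-5,3] → [-5,3] (was ⊥); enqueue []
  #3 pop 2: in=[-5,3] → [-5,3] (was [-5,1]); enqueue [0]
  #4 pop 0: in=[-5,3] → [-5,5] (was [-5,3]); enqueue [1,2]
  #5 pop 1: in=[-5,5] → [-5,5] (was [-5,3]); enqueue []
  #6 pop 2: in=[-5,5] → [-5,5] (was [-5,3]); enqueue [0]
  #7 pop 0: in=[-5,5] → [-5,5] (no change)

Fixpoint:
  val[0] = [-5,5]
  val[1] = [-5,5]
  val[2] = [-5,5]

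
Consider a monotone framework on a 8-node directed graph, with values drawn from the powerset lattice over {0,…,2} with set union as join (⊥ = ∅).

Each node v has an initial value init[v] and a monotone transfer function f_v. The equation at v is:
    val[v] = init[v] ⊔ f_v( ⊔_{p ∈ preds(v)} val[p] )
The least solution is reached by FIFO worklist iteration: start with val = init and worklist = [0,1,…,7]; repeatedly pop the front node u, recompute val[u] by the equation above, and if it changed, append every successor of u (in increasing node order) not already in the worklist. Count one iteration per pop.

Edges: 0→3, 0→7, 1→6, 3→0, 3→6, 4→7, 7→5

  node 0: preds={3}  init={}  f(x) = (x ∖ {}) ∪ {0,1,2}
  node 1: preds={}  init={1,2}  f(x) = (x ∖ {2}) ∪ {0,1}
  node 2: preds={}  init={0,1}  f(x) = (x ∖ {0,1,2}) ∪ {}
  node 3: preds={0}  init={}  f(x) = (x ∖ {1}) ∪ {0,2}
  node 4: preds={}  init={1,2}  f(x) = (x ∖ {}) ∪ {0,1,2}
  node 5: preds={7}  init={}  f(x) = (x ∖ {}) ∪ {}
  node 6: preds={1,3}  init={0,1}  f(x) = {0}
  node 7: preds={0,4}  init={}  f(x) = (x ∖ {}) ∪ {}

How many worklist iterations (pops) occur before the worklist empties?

10

Worklist (10 pops):
  #1 pop 0: in={} → {0,1,2} (was {}); enqueue []
  #2 pop 1: in={} → {0,1,2} (was {1,2}); enqueue []
  #3 pop 2: in={} → {0,1} (no change)
  #4 pop 3: in={0,1,2} → {0,2} (was {}); enqueue [0]
  #5 pop 4: in={} → {0,1,2} (was {1,2}); enqueue []
  #6 pop 5: in={} → {} (no change)
  #7 pop 6: in={0,1,2} → {0,1} (no change)
  #8 pop 7: in={0,1,2} → {0,1,2} (was {}); enqueue [5]
  #9 pop 0: in={0,2} → {0,1,2} (no change)
  #10 pop 5: in={0,1,2} → {0,1,2} (was {}); enqueue []

Fixpoint:
  val[0] = {0,1,2}
  val[1] = {0,1,2}
  val[2] = {0,1}
  val[3] = {0,2}
  val[4] = {0,1,2}
  val[5] = {0,1,2}
  val[6] = {0,1}
  val[7] = {0,1,2}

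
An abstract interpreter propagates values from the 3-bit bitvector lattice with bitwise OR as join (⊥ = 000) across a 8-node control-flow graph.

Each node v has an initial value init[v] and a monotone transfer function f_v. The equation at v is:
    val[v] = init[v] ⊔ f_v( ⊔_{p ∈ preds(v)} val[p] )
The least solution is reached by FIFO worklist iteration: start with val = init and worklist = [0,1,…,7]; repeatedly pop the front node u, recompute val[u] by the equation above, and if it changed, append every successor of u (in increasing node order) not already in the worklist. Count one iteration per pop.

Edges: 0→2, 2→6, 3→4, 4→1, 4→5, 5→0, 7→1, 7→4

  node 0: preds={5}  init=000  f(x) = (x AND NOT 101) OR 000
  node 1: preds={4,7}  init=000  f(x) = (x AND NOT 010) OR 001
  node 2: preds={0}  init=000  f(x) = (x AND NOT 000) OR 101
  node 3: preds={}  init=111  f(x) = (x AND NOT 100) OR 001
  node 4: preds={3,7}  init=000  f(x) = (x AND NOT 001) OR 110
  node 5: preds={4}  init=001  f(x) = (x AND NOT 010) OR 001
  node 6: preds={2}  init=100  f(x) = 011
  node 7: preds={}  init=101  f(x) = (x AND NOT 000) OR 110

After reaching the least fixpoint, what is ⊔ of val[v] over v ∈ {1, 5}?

101

Iteration log — 11 steps:
  step 1. node 0  ⊔preds=001  new=000  stable
  step 2. node 1  ⊔preds=101  new=101  old=000  +wl: 
  step 3. node 2  ⊔preds=000  new=101  old=000  +wl: 
  step 4. node 3  ⊔preds=000  new=111  stable
  step 5. node 4  ⊔preds=111  new=110  old=000  +wl: 1
  step 6. node 5  ⊔preds=110  new=101  old=001  +wl: 0
  step 7. node 6  ⊔preds=101  new=111  old=100  +wl: 
  step 8. node 7  ⊔preds=000  new=111  old=101  +wl: 4
  step 9. node 1  ⊔preds=111  new=101  stable
  step 10. node 0  ⊔preds=101  new=000  stable
  step 11. node 4  ⊔preds=111  new=110  stable

Least fixpoint reached:
  node 0: 000
  node 1: 101
  node 2: 101
  node 3: 111
  node 4: 110
  node 5: 101
  node 6: 111
  node 7: 111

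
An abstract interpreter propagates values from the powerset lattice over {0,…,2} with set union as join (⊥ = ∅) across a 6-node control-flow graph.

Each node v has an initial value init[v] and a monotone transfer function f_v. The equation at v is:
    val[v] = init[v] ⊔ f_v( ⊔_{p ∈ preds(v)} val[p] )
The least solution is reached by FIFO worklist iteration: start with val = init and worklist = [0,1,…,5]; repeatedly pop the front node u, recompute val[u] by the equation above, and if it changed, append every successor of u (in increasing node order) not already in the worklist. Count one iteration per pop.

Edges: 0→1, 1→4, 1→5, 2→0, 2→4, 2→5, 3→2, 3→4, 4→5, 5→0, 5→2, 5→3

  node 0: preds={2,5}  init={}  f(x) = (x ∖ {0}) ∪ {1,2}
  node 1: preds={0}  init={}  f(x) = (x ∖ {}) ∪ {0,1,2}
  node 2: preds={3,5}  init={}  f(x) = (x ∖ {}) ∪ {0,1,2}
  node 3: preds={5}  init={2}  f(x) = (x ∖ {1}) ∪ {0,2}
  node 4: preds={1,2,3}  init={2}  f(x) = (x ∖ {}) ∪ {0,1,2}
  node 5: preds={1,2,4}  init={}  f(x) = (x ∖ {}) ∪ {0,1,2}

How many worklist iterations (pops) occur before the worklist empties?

9

Trace (9 dequeues):
  [1] u=0 | in {} | out {1,2} | prev {} | push {}
  [2] u=1 | in {1,2} | out {0,1,2} | prev {} | push {}
  [3] u=2 | in {2} | out {0,1,2} | prev {} | push {0}
  [4] u=3 | in {} | out {0,2} | prev {2} | push {2}
  [5] u=4 | in {0,1,2} | out {0,1,2} | prev {2} | push {}
  [6] u=5 | in {0,1,2} | out {0,1,2} | prev {} | push {3}
  [7] u=0 | in {0,1,2} | out {1,2} | ==
  [8] u=2 | in {0,1,2} | out {0,1,2} | ==
  [9] u=3 | in {0,1,2} | out {0,2} | ==

Converged values:
  [0] {1,2}
  [1] {0,1,2}
  [2] {0,1,2}
  [3] {0,2}
  [4] {0,1,2}
  [5] {0,1,2}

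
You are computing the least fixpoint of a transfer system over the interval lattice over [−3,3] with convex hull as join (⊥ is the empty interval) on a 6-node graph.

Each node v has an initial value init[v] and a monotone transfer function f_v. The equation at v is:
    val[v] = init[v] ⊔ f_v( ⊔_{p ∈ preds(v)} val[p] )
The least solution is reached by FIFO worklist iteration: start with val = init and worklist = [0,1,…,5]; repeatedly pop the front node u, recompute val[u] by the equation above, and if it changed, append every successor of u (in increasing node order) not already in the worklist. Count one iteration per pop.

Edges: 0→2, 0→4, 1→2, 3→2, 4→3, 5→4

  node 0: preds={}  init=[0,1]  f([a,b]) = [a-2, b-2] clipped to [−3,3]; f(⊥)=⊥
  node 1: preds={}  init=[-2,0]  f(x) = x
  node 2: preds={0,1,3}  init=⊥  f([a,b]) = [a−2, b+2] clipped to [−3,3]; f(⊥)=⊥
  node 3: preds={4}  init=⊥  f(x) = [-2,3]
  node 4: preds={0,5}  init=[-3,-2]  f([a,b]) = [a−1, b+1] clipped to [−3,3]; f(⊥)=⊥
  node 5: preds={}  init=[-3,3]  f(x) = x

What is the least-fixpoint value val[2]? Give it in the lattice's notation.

[-3,3]

Worklist (8 pops):
  #1 pop 0: in=⊥ → [0,1] (no change)
  #2 pop 1: in=⊥ → [-2,0] (no change)
  #3 pop 2: in=[-2,1] → [-3,3] (was ⊥); enqueue []
  #4 pop 3: in=[-3,-2] → [-2,3] (was ⊥); enqueue [2]
  #5 pop 4: in=[-3,3] → [-3,3] (was [-3,-2]); enqueue [3]
  #6 pop 5: in=⊥ → [-3,3] (no change)
  #7 pop 2: in=[-2,3] → [-3,3] (no change)
  #8 pop 3: in=[-3,3] → [-2,3] (no change)

Fixpoint:
  val[0] = [0,1]
  val[1] = [-2,0]
  val[2] = [-3,3]
  val[3] = [-2,3]
  val[4] = [-3,3]
  val[5] = [-3,3]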